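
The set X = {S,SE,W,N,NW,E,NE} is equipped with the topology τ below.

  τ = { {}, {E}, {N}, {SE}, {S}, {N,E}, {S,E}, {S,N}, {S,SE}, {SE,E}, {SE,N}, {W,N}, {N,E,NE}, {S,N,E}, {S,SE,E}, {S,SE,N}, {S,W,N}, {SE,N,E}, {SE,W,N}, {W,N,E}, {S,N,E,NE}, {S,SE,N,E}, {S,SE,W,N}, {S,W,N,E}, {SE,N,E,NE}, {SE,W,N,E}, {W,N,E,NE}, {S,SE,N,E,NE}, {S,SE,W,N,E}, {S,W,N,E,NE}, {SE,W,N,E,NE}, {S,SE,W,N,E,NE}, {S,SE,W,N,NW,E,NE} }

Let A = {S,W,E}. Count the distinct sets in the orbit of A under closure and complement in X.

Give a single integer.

8

closure: X∖int(X∖A) = X∖{SE,N} = {S,W,NW,E,NE}
Let k=closure and c=complement:
  1. A     = {S,W,E}
  2. kA    = {S,W,NW,E,NE}
  3. cA    = {SE,N,NW,NE}
  4. ckA   = {SE,N}
  5. kcA   = {SE,W,N,NW,NE}
  6. ckcA  = {S,E}
  7. kckcA = {S,NW,E,NE}
  8. ckckcA = {SE,W,N}
— saturated at 8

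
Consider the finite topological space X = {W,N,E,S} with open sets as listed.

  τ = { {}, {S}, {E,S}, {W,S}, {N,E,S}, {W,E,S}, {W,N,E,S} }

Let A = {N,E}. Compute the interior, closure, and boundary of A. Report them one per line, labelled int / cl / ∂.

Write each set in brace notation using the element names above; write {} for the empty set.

open subsets of A: {}; so int(A) = {}
closure: X∖int(X∖A) = X∖{W,S} = {N,E}
∂A = {N,E} minus {} = {N,E}

int(A) = {}
cl(A)  = {N,E}
∂A     = {N,E}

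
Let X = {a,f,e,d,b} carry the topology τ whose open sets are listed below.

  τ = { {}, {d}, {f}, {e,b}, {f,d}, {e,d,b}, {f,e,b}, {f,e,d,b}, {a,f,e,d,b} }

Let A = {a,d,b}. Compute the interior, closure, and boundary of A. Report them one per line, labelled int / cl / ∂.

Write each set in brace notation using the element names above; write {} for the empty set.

opens ⊆ A: {}, {d}; union → int = {d}
complement {f,e}; its interior {f}; cl(A) = X∖{f} = {a,e,d,b}
boundary = {a,e,d,b} ∖ {d} = {a,e,b}

int(A) = {d}
cl(A)  = {a,e,d,b}
∂A     = {a,e,b}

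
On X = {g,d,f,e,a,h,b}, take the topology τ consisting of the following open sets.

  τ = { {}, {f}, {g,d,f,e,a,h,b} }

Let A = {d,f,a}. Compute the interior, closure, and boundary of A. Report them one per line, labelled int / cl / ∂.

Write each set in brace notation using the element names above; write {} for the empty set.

int(A) = {f}
cl(A)  = {g,d,f,e,a,h,b}
∂A     = {g,d,e,a,h,b}

open subsets of A: {}, {f}; so int(A) = {f}
closure: X∖int(X∖A) = X∖{} = {g,d,f,e,a,h,b}
∂A = {g,d,f,e,a,h,b} minus {f} = {g,d,e,a,h,b}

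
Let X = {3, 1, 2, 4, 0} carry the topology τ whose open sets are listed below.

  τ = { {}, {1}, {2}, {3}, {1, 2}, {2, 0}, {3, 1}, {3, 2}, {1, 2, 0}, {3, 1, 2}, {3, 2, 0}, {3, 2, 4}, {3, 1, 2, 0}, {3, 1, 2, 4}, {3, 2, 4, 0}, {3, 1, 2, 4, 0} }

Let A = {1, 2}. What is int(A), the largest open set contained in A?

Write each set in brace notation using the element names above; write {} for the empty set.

{1, 2}

open subsets of A: {}, {1}, {2}, {1, 2}; so int(A) = {1, 2}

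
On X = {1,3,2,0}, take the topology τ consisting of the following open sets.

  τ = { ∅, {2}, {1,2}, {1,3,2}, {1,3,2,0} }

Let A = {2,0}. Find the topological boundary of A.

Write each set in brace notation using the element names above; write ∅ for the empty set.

interior: largest open inside A is {2} (from ∅, {2})
cl via duality: int({1,3}) = ∅, so X∖∅ = {1,3,2,0}
cl∖int = {1,3,0}

{1,3,0}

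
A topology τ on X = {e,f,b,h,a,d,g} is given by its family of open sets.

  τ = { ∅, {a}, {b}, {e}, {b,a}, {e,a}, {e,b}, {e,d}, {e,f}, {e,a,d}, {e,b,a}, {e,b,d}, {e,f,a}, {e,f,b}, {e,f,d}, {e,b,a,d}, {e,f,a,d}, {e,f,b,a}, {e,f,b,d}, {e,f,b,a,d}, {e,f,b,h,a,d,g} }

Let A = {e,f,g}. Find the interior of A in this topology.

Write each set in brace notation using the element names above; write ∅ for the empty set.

opens ⊆ A: ∅, {e}, {e,f}; union → int = {e,f}

{e,f}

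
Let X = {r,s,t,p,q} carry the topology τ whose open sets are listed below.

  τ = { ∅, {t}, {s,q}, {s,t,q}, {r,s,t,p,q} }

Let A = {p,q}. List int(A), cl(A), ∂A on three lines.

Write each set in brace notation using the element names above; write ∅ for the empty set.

int(A) = ∅
cl(A)  = {r,s,p,q}
∂A     = {r,s,p,q}

opens ⊆ A: ∅; union → int = ∅
complement {r,s,t}; its interior {t}; cl(A) = X∖{t} = {r,s,p,q}
boundary = {r,s,p,q} ∖ ∅ = {r,s,p,q}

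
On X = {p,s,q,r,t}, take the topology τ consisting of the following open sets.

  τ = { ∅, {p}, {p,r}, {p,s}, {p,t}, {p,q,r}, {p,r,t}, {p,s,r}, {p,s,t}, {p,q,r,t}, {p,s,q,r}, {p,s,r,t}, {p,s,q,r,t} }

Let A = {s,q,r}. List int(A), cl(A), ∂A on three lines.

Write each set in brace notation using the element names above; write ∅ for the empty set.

int(A) = ∅
cl(A)  = {s,q,r}
∂A     = {s,q,r}

U open, U⊆A: ∅. int(A) = ⋃ = ∅
X∖A={p,t}, int(X∖A)={p,t}, hence cl(A)={s,q,r}
∂A: remove int from cl → {s,q,r}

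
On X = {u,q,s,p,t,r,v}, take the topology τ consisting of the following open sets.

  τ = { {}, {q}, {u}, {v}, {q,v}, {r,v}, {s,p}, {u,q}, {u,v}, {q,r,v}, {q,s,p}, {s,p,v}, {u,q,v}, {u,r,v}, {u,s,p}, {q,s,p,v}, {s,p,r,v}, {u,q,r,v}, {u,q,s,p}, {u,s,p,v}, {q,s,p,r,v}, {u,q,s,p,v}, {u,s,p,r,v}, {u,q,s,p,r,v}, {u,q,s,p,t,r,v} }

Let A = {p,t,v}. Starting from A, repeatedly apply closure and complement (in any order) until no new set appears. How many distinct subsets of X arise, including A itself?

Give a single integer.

closure: X∖int(X∖A) = X∖{u,q} = {s,p,t,r,v}
Let k=closure and c=complement:
  1. A     = {p,t,v}
  2. kA    = {s,p,t,r,v}
  3. cA    = {u,q,s,r}
  4. ckA   = {u,q}
  5. kcA   = {u,q,s,p,t,r}
  6. kckA  = {u,q,t}
  7. ckcA  = {v}
  8. ckckA = {s,p,r,v}
  9. kckcA = {t,r,v}
  10. ckckcA = {u,q,s,p}
  11. kckckcA = {u,q,s,p,t}
  12. ckckckcA = {r,v}
— saturated at 12

12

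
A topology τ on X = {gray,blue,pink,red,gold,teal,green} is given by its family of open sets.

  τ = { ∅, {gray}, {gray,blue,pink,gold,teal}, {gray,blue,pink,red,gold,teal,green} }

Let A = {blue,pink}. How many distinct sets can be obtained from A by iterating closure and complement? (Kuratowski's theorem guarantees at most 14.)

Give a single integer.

closure: X∖int(X∖A) = X∖{gray} = {blue,pink,red,gold,teal,green}
Let k=closure and c=complement:
  1. A     = {blue,pink}
  2. kA    = {blue,pink,red,gold,teal,green}
  3. cA    = {gray,red,gold,teal,green}
  4. ckA   = {gray}
  5. kcA   = {gray,blue,pink,red,gold,teal,green}
  6. ckcA  = ∅
— saturated at 6

6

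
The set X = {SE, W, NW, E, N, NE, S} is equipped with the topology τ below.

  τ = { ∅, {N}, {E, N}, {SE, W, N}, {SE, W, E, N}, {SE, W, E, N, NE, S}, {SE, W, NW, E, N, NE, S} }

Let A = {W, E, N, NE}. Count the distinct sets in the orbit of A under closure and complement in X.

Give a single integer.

X∖A={SE, NW, S}, int(X∖A)=∅, hence cl(A)={SE, W, NW, E, N, NE, S}
Orbit (k=closure, c=complement):
  1. A     = {W, E, N, NE}
  2. kA    = {SE, W, NW, E, N, NE, S}
  3. cA    = {SE, NW, S}
  4. ckA   = ∅
  5. kcA   = {SE, W, NW, NE, S}
  6. ckcA  = {E, N}
(closed under both — stop)

6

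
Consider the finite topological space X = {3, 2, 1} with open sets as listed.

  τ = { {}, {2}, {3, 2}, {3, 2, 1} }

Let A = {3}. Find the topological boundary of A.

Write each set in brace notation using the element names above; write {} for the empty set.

{3, 1}

open subsets of A: {}; so int(A) = {}
closure: X∖int(X∖A) = X∖{2} = {3, 1}
∂A = {3, 1} minus {} = {3, 1}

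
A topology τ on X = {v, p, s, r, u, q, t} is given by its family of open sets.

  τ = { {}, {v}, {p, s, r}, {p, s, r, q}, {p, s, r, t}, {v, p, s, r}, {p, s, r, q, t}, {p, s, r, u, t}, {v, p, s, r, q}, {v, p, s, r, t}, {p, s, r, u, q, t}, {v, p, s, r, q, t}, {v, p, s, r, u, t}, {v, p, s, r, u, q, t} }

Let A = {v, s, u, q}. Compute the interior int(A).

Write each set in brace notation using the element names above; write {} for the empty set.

interior: largest open inside A is {v} (from {}, {v})

{v}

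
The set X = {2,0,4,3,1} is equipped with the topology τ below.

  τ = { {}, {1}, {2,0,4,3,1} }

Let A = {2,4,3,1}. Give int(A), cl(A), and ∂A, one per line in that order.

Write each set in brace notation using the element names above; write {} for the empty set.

opens ⊆ A: {}, {1}; union → int = {1}
complement {0}; its interior {}; cl(A) = X∖{} = {2,0,4,3,1}
boundary = {2,0,4,3,1} ∖ {1} = {2,0,4,3}

int(A) = {1}
cl(A)  = {2,0,4,3,1}
∂A     = {2,0,4,3}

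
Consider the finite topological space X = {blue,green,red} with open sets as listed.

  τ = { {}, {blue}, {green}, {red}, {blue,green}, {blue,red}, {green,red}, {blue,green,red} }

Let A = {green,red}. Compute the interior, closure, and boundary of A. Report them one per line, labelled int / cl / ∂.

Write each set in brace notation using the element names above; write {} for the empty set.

int(A) = {green,red}
cl(A)  = {green,red}
∂A     = {}

open subsets of A: {}, {red}, {green}, {green,red}; so int(A) = {green,red}
closure: X∖int(X∖A) = X∖{blue} = {green,red}
∂A = {green,red} minus {green,red} = {}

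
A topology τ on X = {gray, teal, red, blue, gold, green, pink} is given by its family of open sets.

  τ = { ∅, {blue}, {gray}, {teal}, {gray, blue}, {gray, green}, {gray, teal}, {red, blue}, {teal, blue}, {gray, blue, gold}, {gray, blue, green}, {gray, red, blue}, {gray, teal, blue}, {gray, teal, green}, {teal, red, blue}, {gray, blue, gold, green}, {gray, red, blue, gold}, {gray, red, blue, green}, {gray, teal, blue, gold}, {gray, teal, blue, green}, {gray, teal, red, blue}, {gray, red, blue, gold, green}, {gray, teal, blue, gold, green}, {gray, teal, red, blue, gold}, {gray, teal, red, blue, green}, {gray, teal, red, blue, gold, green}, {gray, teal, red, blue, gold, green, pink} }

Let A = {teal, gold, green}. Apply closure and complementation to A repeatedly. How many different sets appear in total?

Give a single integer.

complement {gray, red, blue, pink}; its interior {gray, red, blue}; cl(A) = X∖{gray, red, blue} = {teal, gold, green, pink}
With k = closure, c = complement:
  1. A     = {teal, gold, green}
  2. kA    = {teal, gold, green, pink}
  3. cA    = {gray, red, blue, pink}
  4. ckA   = {gray, red, blue}
  5. kcA   = {gray, red, blue, gold, green, pink}
  6. ckcA  = {teal}
  7. kckcA = {teal, pink}
  8. ckckcA = {gray, red, blue, gold, green}
k, c of each give nothing new

8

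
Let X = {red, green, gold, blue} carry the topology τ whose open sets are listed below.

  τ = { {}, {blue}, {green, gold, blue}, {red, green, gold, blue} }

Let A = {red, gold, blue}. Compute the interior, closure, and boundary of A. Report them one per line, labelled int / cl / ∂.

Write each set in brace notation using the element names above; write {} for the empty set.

int(A) = {blue}
cl(A)  = {red, green, gold, blue}
∂A     = {red, green, gold}

open subsets of A: {}, {blue}; so int(A) = {blue}
closure: X∖int(X∖A) = X∖{} = {red, green, gold, blue}
∂A = {red, green, gold, blue} minus {blue} = {red, green, gold}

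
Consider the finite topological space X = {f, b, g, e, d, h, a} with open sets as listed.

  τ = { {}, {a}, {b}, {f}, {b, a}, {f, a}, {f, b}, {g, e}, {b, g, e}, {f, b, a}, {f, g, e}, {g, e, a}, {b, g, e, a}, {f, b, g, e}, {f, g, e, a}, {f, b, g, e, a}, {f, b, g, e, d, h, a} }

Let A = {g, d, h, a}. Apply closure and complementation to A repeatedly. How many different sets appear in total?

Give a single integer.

10

closure: X∖int(X∖A) = X∖{f, b} = {g, e, d, h, a}
Let k=closure and c=complement:
  1. A     = {g, d, h, a}
  2. kA    = {g, e, d, h, a}
  3. cA    = {f, b, e}
  4. ckA   = {f, b}
  5. kcA   = {f, b, g, e, d, h}
  6. kckA  = {f, b, d, h}
  7. ckcA  = {a}
  8. ckckA = {g, e, a}
  9. kckcA = {d, h, a}
  10. ckckcA = {f, b, g, e}
— saturated at 10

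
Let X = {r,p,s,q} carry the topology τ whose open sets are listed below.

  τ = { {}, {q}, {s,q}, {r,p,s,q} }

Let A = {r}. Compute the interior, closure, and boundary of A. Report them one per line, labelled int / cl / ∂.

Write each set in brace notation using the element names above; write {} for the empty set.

int(A) = {}
cl(A)  = {r,p}
∂A     = {r,p}

interior: largest open inside A is {} (from {})
cl via duality: int({p,s,q}) = {s,q}, so X∖{s,q} = {r,p}
cl∖int = {r,p}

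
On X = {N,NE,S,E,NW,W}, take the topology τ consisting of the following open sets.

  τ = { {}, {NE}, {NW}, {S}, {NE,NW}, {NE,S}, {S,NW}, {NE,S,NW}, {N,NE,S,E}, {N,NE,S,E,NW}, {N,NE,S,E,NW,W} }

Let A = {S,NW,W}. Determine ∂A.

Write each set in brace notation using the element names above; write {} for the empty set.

opens ⊆ A: {}, {S}, {NW}, {S,NW}; union → int = {S,NW}
complement {N,NE,E}; its interior {NE}; cl(A) = X∖{NE} = {N,S,E,NW,W}
boundary = {N,S,E,NW,W} ∖ {S,NW} = {N,E,W}

{N,E,W}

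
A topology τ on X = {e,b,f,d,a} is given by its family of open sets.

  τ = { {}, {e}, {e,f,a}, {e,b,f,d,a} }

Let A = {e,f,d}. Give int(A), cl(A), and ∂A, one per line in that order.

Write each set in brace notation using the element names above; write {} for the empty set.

int(A) = {e}
cl(A)  = {e,b,f,d,a}
∂A     = {b,f,d,a}

interior: largest open inside A is {e} (from {}, {e})
cl via duality: int({b,a}) = {}, so X∖{} = {e,b,f,d,a}
cl∖int = {b,f,d,a}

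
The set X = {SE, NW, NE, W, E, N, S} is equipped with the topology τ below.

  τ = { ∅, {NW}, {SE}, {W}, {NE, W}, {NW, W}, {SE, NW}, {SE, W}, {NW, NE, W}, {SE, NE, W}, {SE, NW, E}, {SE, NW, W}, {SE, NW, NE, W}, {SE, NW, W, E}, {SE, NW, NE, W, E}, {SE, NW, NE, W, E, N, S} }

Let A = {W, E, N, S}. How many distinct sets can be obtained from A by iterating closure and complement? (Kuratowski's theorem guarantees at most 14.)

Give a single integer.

10

complement {SE, NW, NE}; its interior {SE, NW}; cl(A) = X∖{SE, NW} = {NE, W, E, N, S}
With k = closure, c = complement:
  1. A     = {W, E, N, S}
  2. kA    = {NE, W, E, N, S}
  3. cA    = {SE, NW, NE}
  4. ckA   = {SE, NW}
  5. kcA   = {SE, NW, NE, E, N, S}
  6. kckA  = {SE, NW, E, N, S}
  7. ckcA  = {W}
  8. ckckA = {NE, W}
  9. kckcA = {NE, W, N, S}
  10. ckckcA = {SE, NW, E}
k, c of each give nothing new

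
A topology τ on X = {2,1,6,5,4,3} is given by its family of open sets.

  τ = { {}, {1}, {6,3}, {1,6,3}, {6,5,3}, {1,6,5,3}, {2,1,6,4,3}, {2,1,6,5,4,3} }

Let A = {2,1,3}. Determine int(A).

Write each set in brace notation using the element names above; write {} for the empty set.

U open, U⊆A: {}, {1}. int(A) = ⋃ = {1}

{1}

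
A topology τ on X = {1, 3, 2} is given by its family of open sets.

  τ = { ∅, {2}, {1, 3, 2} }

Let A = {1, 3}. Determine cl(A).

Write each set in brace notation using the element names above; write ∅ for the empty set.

complement {2}; its interior {2}; cl(A) = X∖{2} = {1, 3}

{1, 3}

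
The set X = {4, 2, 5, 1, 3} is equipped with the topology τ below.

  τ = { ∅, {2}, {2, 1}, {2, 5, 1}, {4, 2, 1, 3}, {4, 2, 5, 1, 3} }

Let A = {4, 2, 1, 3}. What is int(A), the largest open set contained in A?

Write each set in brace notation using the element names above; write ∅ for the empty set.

opens ⊆ A: ∅, {2}, {2, 1}, {4, 2, 1, 3}; union → int = {4, 2, 1, 3}

{4, 2, 1, 3}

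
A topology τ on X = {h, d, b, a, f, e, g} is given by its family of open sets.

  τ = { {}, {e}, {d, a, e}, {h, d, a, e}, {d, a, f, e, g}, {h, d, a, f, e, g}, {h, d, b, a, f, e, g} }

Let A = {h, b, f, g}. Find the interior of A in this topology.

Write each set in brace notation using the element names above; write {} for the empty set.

{}

interior: largest open inside A is {} (from {})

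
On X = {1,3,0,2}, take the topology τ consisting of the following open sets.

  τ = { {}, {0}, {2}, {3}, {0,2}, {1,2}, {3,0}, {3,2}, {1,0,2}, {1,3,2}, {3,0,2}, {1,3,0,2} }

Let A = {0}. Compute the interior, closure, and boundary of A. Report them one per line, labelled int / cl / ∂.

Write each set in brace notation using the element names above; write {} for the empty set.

opens ⊆ A: {}, {0}; union → int = {0}
complement {1,3,2}; its interior {1,3,2}; cl(A) = X∖{1,3,2} = {0}
boundary = {0} ∖ {0} = {}

int(A) = {0}
cl(A)  = {0}
∂A     = {}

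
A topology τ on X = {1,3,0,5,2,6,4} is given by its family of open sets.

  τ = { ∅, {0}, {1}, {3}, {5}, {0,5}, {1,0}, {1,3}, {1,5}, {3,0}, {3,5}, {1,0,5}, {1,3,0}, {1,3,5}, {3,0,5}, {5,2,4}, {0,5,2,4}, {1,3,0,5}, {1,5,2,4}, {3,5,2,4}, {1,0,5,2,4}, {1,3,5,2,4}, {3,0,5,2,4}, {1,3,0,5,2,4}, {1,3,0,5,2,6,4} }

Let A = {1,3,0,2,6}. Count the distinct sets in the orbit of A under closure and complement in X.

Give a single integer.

8

cl via duality: int({5,4}) = {5}, so X∖{5} = {1,3,0,2,6,4}
Write k for closure, c for complement:
  1. A     = {1,3,0,2,6}
  2. kA    = {1,3,0,2,6,4}
  3. cA    = {5,4}
  4. ckA   = {5}
  5. kcA   = {5,2,6,4}
  6. ckcA  = {1,3,0}
  7. kckcA = {1,3,0,6}
  8. ckckcA = {5,2,4}
applying k or c yields no new set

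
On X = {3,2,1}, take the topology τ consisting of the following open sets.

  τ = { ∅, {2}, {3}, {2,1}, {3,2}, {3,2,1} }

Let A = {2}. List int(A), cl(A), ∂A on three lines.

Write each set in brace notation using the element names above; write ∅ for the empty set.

int(A) = {2}
cl(A)  = {2,1}
∂A     = {1}

open subsets of A: ∅, {2}; so int(A) = {2}
closure: X∖int(X∖A) = X∖{3} = {2,1}
∂A = {2,1} minus {2} = {1}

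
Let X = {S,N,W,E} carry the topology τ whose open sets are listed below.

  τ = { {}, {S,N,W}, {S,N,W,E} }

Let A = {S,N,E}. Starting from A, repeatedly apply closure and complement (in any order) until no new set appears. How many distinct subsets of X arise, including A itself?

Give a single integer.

cl via duality: int({W}) = {}, so X∖{} = {S,N,W,E}
Write k for closure, c for complement:
  1. A     = {S,N,E}
  2. kA    = {S,N,W,E}
  3. cA    = {W}
  4. ckA   = {}
applying k or c yields no new set

4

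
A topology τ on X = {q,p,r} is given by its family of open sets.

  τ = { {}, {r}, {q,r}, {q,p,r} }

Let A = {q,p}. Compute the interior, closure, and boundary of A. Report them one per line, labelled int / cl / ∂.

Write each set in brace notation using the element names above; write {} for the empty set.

int(A) = {}
cl(A)  = {q,p}
∂A     = {q,p}

U open, U⊆A: {}. int(A) = ⋃ = {}
X∖A={r}, int(X∖A)={r}, hence cl(A)={q,p}
∂A: remove int from cl → {q,p}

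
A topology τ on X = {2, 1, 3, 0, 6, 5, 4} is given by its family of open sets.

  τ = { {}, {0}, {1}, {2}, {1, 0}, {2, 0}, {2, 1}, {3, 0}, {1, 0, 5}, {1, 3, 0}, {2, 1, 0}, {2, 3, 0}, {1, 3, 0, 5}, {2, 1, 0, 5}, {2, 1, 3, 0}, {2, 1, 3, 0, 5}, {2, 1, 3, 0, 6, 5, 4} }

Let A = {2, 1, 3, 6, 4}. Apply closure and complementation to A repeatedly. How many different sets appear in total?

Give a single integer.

complement {0, 5}; its interior {0}; cl(A) = X∖{0} = {2, 1, 3, 6, 5, 4}
With k = closure, c = complement:
  1. A     = {2, 1, 3, 6, 4}
  2. kA    = {2, 1, 3, 6, 5, 4}
  3. cA    = {0, 5}
  4. ckA   = {0}
  5. kcA   = {3, 0, 6, 5, 4}
  6. ckcA  = {2, 1}
  7. kckcA = {2, 1, 6, 5, 4}
  8. ckckcA = {3, 0}
k, c of each give nothing new

8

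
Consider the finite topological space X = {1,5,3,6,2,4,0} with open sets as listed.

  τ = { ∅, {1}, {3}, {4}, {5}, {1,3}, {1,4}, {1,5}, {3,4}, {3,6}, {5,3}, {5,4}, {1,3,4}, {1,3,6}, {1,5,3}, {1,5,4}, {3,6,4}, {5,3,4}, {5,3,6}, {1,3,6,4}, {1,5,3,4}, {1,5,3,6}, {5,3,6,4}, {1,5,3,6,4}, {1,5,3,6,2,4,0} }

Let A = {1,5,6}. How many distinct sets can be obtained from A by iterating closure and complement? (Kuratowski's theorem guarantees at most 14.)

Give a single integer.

8

cl via duality: int({3,2,4,0}) = {3,4}, so X∖{3,4} = {1,5,6,2,0}
Write k for closure, c for complement:
  1. A     = {1,5,6}
  2. kA    = {1,5,6,2,0}
  3. cA    = {3,2,4,0}
  4. ckA   = {3,4}
  5. kcA   = {3,6,2,4,0}
  6. ckcA  = {1,5}
  7. kckcA = {1,5,2,0}
  8. ckckcA = {3,6,4}
applying k or c yields no new set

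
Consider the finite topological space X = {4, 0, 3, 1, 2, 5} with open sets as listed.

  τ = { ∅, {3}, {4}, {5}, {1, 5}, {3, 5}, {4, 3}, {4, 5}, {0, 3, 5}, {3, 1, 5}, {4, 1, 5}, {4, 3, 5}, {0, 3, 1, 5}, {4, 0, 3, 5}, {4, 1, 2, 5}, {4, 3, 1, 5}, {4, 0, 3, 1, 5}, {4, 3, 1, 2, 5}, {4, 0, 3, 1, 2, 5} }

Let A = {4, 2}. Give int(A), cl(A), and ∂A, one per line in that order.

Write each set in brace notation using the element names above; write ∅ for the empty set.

int(A) = {4}
cl(A)  = {4, 2}
∂A     = {2}

open subsets of A: ∅, {4}; so int(A) = {4}
closure: X∖int(X∖A) = X∖{0, 3, 1, 5} = {4, 2}
∂A = {4, 2} minus {4} = {2}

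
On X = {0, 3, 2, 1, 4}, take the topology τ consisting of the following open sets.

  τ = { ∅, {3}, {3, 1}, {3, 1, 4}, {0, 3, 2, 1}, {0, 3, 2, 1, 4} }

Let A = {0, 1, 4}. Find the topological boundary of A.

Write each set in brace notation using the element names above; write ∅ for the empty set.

{0, 2, 1, 4}

U open, U⊆A: ∅. int(A) = ⋃ = ∅
X∖A={3, 2}, int(X∖A)={3}, hence cl(A)={0, 2, 1, 4}
∂A: remove int from cl → {0, 2, 1, 4}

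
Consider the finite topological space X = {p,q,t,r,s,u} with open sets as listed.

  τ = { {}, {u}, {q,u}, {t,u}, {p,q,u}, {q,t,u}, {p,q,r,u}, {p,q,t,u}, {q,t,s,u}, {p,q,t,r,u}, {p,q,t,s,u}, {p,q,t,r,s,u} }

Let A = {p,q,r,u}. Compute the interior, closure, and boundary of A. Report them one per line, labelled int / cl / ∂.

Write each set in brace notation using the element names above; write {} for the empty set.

interior: largest open inside A is {p,q,r,u} (from {}, {u}, {q,u}, {p,q,u}, {p,q,r,u})
cl via duality: int({t,s}) = {}, so X∖{} = {p,q,t,r,s,u}
cl∖int = {t,s}

int(A) = {p,q,r,u}
cl(A)  = {p,q,t,r,s,u}
∂A     = {t,s}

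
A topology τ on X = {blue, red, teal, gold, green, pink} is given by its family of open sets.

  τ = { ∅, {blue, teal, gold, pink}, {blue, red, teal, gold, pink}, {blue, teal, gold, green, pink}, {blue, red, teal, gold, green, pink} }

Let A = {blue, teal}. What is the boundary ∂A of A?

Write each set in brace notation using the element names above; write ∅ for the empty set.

interior: largest open inside A is ∅ (from ∅)
cl via duality: int({red, gold, green, pink}) = ∅, so X∖∅ = {blue, red, teal, gold, green, pink}
cl∖int = {blue, red, teal, gold, green, pink}

{blue, red, teal, gold, green, pink}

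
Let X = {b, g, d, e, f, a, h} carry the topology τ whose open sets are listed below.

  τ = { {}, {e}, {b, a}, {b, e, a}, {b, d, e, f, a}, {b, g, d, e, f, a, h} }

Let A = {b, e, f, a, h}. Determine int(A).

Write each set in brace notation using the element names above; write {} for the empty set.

{b, e, a}

U open, U⊆A: {}, {e}, {b, a}, {b, e, a}. int(A) = ⋃ = {b, e, a}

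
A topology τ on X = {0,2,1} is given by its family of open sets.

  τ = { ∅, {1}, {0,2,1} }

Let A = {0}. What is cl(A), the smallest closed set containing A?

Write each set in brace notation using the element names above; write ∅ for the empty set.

{0,2}

complement {2,1}; its interior {1}; cl(A) = X∖{1} = {0,2}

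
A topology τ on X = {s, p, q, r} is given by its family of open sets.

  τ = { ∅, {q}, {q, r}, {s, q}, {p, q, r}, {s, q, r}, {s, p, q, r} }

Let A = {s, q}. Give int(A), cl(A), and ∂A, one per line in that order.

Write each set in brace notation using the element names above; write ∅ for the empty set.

open subsets of A: ∅, {q}, {s, q}; so int(A) = {s, q}
closure: X∖int(X∖A) = X∖∅ = {s, p, q, r}
∂A = {s, p, q, r} minus {s, q} = {p, r}

int(A) = {s, q}
cl(A)  = {s, p, q, r}
∂A     = {p, r}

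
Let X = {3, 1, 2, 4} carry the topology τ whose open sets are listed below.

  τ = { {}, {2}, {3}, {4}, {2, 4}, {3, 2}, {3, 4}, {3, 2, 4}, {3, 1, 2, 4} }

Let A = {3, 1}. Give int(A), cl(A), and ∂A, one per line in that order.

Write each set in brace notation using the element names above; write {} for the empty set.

interior: largest open inside A is {3} (from {}, {3})
cl via duality: int({2, 4}) = {2, 4}, so X∖{2, 4} = {3, 1}
cl∖int = {1}

int(A) = {3}
cl(A)  = {3, 1}
∂A     = {1}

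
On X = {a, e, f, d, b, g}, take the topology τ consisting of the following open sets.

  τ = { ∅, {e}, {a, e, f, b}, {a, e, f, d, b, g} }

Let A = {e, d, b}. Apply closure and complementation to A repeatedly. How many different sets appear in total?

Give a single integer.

cl via duality: int({a, f, g}) = ∅, so X∖∅ = {a, e, f, d, b, g}
Write k for closure, c for complement:
  1. A     = {e, d, b}
  2. kA    = {a, e, f, d, b, g}
  3. cA    = {a, f, g}
  4. ckA   = ∅
  5. kcA   = {a, f, d, b, g}
  6. ckcA  = {e}
applying k or c yields no new set

6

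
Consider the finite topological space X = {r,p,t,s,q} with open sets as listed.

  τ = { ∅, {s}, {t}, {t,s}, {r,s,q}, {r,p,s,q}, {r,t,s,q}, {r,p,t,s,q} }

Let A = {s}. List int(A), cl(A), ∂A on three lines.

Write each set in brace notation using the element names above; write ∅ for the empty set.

int(A) = {s}
cl(A)  = {r,p,s,q}
∂A     = {r,p,q}

open subsets of A: ∅, {s}; so int(A) = {s}
closure: X∖int(X∖A) = X∖{t} = {r,p,s,q}
∂A = {r,p,s,q} minus {s} = {r,p,q}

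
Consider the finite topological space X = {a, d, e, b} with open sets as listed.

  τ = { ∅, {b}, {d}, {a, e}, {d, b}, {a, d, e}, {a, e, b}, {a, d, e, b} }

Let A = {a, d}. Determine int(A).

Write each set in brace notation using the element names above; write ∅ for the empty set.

open subsets of A: ∅, {d}; so int(A) = {d}

{d}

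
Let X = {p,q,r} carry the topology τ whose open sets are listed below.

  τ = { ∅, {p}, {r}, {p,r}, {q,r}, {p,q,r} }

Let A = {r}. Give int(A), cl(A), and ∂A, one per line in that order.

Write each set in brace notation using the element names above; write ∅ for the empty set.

int(A) = {r}
cl(A)  = {q,r}
∂A     = {q}

opens ⊆ A: ∅, {r}; union → int = {r}
complement {p,q}; its interior {p}; cl(A) = X∖{p} = {q,r}
boundary = {q,r} ∖ {r} = {q}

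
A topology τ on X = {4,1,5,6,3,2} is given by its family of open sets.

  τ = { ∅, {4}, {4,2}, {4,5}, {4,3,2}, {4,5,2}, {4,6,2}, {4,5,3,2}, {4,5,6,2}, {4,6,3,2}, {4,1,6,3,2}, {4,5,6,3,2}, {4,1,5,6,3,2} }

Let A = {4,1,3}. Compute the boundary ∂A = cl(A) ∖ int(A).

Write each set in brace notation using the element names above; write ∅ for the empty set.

open subsets of A: ∅, {4}; so int(A) = {4}
closure: X∖int(X∖A) = X∖∅ = {4,1,5,6,3,2}
∂A = {4,1,5,6,3,2} minus {4} = {1,5,6,3,2}

{1,5,6,3,2}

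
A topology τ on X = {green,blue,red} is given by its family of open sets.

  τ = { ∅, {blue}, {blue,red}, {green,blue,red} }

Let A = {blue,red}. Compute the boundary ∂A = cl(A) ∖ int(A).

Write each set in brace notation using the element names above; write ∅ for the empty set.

{green}

open subsets of A: ∅, {blue}, {blue,red}; so int(A) = {blue,red}
closure: X∖int(X∖A) = X∖∅ = {green,blue,red}
∂A = {green,blue,red} minus {blue,red} = {green}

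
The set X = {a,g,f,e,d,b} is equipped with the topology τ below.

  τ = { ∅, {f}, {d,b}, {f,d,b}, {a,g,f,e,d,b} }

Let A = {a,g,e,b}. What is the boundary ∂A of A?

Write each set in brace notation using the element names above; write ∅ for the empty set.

opens ⊆ A: ∅; union → int = ∅
complement {f,d}; its interior {f}; cl(A) = X∖{f} = {a,g,e,d,b}
boundary = {a,g,e,d,b} ∖ ∅ = {a,g,e,d,b}

{a,g,e,d,b}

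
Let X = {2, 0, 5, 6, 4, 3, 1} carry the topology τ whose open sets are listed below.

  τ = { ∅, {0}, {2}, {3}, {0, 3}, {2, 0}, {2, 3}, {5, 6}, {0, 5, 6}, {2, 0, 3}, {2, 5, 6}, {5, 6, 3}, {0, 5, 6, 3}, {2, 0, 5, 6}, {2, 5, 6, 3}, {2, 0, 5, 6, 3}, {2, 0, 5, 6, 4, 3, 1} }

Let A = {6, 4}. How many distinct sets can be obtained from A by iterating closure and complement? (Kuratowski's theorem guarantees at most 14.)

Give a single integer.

8

cl via duality: int({2, 0, 5, 3, 1}) = {2, 0, 3}, so X∖{2, 0, 3} = {5, 6, 4, 1}
Write k for closure, c for complement:
  1. A     = {6, 4}
  2. kA    = {5, 6, 4, 1}
  3. cA    = {2, 0, 5, 3, 1}
  4. ckA   = {2, 0, 3}
  5. kcA   = {2, 0, 5, 6, 4, 3, 1}
  6. kckA  = {2, 0, 4, 3, 1}
  7. ckcA  = ∅
  8. ckckA = {5, 6}
applying k or c yields no new set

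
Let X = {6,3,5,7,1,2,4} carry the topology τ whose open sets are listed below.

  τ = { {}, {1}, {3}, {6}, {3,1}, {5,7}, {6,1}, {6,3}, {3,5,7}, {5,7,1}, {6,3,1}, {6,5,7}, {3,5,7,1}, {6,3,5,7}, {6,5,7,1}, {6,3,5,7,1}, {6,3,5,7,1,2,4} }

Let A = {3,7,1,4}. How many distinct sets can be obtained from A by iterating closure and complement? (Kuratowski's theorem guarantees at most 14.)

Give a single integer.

cl via duality: int({6,5,2}) = {6}, so X∖{6} = {3,5,7,1,2,4}
Write k for closure, c for complement:
  1. A     = {3,7,1,4}
  2. kA    = {3,5,7,1,2,4}
  3. cA    = {6,5,2}
  4. ckA   = {6}
  5. kcA   = {6,5,7,2,4}
  6. kckA  = {6,2,4}
  7. ckcA  = {3,1}
  8. ckckA = {3,5,7,1}
  9. kckcA = {3,1,2,4}
  10. ckckcA = {6,5,7}
applying k or c yields no new set

10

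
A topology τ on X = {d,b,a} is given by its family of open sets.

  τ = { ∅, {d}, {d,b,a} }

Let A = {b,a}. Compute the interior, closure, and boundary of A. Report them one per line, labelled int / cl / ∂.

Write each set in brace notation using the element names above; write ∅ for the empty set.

interior: largest open inside A is ∅ (from ∅)
cl via duality: int({d}) = {d}, so X∖{d} = {b,a}
cl∖int = {b,a}

int(A) = ∅
cl(A)  = {b,a}
∂A     = {b,a}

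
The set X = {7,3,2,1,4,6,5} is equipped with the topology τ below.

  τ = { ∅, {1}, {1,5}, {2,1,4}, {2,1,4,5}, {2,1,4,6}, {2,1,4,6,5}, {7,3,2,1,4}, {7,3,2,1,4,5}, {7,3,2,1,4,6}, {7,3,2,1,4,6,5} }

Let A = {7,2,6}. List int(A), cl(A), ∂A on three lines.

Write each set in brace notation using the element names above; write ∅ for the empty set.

int(A) = ∅
cl(A)  = {7,3,2,4,6}
∂A     = {7,3,2,4,6}

U open, U⊆A: ∅. int(A) = ⋃ = ∅
X∖A={3,1,4,5}, int(X∖A)={1,5}, hence cl(A)={7,3,2,4,6}
∂A: remove int from cl → {7,3,2,4,6}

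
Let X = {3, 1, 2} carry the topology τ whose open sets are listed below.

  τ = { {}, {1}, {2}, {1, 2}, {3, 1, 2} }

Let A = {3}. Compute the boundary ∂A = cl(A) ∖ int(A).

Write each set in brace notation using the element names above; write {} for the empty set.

U open, U⊆A: {}. int(A) = ⋃ = {}
X∖A={1, 2}, int(X∖A)={1, 2}, hence cl(A)={3}
∂A: remove int from cl → {3}

{3}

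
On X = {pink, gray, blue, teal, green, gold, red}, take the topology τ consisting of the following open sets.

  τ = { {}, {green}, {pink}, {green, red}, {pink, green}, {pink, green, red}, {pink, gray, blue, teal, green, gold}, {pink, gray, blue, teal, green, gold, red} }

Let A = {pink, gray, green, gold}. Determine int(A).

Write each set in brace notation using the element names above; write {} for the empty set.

U open, U⊆A: {}, {pink}, {green}, {pink, green}. int(A) = ⋃ = {pink, green}

{pink, green}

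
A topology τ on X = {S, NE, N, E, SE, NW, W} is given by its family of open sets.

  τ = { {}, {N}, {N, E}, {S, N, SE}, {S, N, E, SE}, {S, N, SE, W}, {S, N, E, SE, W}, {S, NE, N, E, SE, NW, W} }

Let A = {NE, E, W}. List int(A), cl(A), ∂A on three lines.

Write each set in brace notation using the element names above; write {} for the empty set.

U open, U⊆A: {}. int(A) = ⋃ = {}
X∖A={S, N, SE, NW}, int(X∖A)={S, N, SE}, hence cl(A)={NE, E, NW, W}
∂A: remove int from cl → {NE, E, NW, W}

int(A) = {}
cl(A)  = {NE, E, NW, W}
∂A     = {NE, E, NW, W}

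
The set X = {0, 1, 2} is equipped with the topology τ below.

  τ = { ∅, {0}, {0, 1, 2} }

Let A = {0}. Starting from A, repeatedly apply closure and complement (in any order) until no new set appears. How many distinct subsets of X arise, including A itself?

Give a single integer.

4

X∖A={1, 2}, int(X∖A)=∅, hence cl(A)={0, 1, 2}
Orbit (k=closure, c=complement):
  1. A     = {0}
  2. kA    = {0, 1, 2}
  3. cA    = {1, 2}
  4. ckA   = ∅
(closed under both — stop)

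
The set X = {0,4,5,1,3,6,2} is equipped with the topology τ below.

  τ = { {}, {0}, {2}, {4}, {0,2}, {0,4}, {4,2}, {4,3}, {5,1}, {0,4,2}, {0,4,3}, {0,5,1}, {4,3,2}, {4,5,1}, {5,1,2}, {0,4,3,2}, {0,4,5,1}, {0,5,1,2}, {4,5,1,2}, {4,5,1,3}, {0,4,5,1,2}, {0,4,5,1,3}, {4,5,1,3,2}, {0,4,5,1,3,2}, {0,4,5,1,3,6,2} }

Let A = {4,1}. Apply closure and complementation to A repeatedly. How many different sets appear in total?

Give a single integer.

12

cl via duality: int({0,5,3,6,2}) = {0,2}, so X∖{0,2} = {4,5,1,3,6}
Write k for closure, c for complement:
  1. A     = {4,1}
  2. kA    = {4,5,1,3,6}
  3. cA    = {0,5,3,6,2}
  4. ckA   = {0,2}
  5. kcA   = {0,5,1,3,6,2}
  6. kckA  = {0,6,2}
  7. ckcA  = {4}
  8. ckckA = {4,5,1,3}
  9. kckcA = {4,3,6}
  10. ckckcA = {0,5,1,2}
  11. kckckcA = {0,5,1,6,2}
  12. ckckckcA = {4,3}
applying k or c yields no new set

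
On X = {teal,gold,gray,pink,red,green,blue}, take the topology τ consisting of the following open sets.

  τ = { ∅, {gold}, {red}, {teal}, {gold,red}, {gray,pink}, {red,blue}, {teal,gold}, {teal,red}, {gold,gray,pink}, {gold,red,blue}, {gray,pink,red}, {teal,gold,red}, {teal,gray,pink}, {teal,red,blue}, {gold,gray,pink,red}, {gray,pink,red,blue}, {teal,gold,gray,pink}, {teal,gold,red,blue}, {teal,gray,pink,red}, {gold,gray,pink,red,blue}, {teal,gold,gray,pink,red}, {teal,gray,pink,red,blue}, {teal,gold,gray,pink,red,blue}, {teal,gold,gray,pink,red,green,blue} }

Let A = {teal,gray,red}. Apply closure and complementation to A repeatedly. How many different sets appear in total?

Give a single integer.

12

complement {gold,pink,green,blue}; its interior {gold}; cl(A) = X∖{gold} = {teal,gray,pink,red,green,blue}
With k = closure, c = complement:
  1. A     = {teal,gray,red}
  2. kA    = {teal,gray,pink,red,green,blue}
  3. cA    = {gold,pink,green,blue}
  4. ckA   = {gold}
  5. kcA   = {gold,gray,pink,green,blue}
  6. kckA  = {gold,green}
  7. ckcA  = {teal,red}
  8. ckckA = {teal,gray,pink,red,blue}
  9. kckcA = {teal,red,green,blue}
  10. ckckcA = {gold,gray,pink}
  11. kckckcA = {gold,gray,pink,green}
  12. ckckckcA = {teal,red,blue}
k, c of each give nothing new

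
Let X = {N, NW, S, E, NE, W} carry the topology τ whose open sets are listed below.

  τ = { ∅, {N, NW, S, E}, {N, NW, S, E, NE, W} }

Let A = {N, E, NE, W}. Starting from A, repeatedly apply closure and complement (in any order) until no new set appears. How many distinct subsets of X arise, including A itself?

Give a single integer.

complement {NW, S}; its interior ∅; cl(A) = X∖∅ = {N, NW, S, E, NE, W}
With k = closure, c = complement:
  1. A     = {N, E, NE, W}
  2. kA    = {N, NW, S, E, NE, W}
  3. cA    = {NW, S}
  4. ckA   = ∅
k, c of each give nothing new

4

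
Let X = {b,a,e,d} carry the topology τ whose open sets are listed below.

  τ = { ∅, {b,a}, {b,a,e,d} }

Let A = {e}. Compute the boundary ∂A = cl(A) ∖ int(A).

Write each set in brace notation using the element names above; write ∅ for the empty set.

{e,d}

interior: largest open inside A is ∅ (from ∅)
cl via duality: int({b,a,d}) = {b,a}, so X∖{b,a} = {e,d}
cl∖int = {e,d}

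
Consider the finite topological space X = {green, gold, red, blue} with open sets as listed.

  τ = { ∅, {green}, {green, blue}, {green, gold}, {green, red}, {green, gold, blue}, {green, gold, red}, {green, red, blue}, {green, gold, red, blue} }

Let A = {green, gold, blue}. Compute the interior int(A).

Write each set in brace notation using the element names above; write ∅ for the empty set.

opens ⊆ A: ∅, {green}, {green, gold}, {green, blue}, {green, gold, blue}; union → int = {green, gold, blue}

{green, gold, blue}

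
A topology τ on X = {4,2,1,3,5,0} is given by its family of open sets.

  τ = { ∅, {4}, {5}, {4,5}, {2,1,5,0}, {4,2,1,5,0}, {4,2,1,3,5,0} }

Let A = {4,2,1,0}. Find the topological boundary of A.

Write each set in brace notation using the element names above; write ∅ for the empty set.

opens ⊆ A: ∅, {4}; union → int = {4}
complement {3,5}; its interior {5}; cl(A) = X∖{5} = {4,2,1,3,0}
boundary = {4,2,1,3,0} ∖ {4} = {2,1,3,0}

{2,1,3,0}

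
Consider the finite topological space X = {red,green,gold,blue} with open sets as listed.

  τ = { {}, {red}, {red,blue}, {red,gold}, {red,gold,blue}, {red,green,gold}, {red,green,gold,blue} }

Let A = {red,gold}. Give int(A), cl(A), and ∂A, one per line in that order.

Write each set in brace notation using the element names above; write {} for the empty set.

open subsets of A: {}, {red}, {red,gold}; so int(A) = {red,gold}
closure: X∖int(X∖A) = X∖{} = {red,green,gold,blue}
∂A = {red,green,gold,blue} minus {red,gold} = {green,blue}

int(A) = {red,gold}
cl(A)  = {red,green,gold,blue}
∂A     = {green,blue}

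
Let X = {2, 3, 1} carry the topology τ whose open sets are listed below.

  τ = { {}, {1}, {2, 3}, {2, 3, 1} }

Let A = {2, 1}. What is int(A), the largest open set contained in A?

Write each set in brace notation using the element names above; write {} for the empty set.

{1}

interior: largest open inside A is {1} (from {}, {1})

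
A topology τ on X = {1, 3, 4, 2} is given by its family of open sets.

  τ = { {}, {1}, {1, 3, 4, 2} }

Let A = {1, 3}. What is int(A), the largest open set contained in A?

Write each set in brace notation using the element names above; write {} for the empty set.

U open, U⊆A: {}, {1}. int(A) = ⋃ = {1}

{1}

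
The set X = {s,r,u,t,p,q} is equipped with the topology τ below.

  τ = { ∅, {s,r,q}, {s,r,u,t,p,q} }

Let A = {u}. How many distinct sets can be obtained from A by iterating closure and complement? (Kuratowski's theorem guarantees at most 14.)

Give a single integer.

6

X∖A={s,r,t,p,q}, int(X∖A)={s,r,q}, hence cl(A)={u,t,p}
Orbit (k=closure, c=complement):
  1. A     = {u}
  2. kA    = {u,t,p}
  3. cA    = {s,r,t,p,q}
  4. ckA   = {s,r,q}
  5. kcA   = {s,r,u,t,p,q}
  6. ckcA  = ∅
(closed under both — stop)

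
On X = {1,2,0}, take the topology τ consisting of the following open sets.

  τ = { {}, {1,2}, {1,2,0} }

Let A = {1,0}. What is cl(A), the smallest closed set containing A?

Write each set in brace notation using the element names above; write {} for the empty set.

{1,2,0}

complement {2}; its interior {}; cl(A) = X∖{} = {1,2,0}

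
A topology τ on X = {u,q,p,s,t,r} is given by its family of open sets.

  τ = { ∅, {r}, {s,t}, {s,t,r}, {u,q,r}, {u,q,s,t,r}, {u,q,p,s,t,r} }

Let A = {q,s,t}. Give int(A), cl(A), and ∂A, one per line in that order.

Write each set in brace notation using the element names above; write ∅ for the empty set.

open subsets of A: ∅, {s,t}; so int(A) = {s,t}
closure: X∖int(X∖A) = X∖{r} = {u,q,p,s,t}
∂A = {u,q,p,s,t} minus {s,t} = {u,q,p}

int(A) = {s,t}
cl(A)  = {u,q,p,s,t}
∂A     = {u,q,p}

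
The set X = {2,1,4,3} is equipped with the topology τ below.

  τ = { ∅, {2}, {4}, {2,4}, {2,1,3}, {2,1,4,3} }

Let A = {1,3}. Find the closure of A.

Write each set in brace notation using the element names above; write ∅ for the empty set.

{1,3}

cl via duality: int({2,4}) = {2,4}, so X∖{2,4} = {1,3}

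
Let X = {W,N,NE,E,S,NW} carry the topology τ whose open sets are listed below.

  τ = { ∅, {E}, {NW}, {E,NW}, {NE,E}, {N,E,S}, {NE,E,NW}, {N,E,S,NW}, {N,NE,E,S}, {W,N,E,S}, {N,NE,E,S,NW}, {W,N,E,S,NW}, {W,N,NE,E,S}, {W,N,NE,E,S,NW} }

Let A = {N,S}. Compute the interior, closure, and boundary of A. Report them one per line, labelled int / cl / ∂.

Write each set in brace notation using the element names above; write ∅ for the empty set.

interior: largest open inside A is ∅ (from ∅)
cl via duality: int({W,NE,E,NW}) = {NE,E,NW}, so X∖{NE,E,NW} = {W,N,S}
cl∖int = {W,N,S}

int(A) = ∅
cl(A)  = {W,N,S}
∂A     = {W,N,S}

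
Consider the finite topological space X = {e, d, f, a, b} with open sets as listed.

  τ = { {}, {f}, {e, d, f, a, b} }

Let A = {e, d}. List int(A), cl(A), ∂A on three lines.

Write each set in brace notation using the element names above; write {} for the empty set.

int(A) = {}
cl(A)  = {e, d, a, b}
∂A     = {e, d, a, b}

U open, U⊆A: {}. int(A) = ⋃ = {}
X∖A={f, a, b}, int(X∖A)={f}, hence cl(A)={e, d, a, b}
∂A: remove int from cl → {e, d, a, b}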